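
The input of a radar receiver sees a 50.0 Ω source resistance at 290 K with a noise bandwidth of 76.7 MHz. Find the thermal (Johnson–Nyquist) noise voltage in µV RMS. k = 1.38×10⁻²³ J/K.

7.84 µV

V_n = √(4kTRB)
4kTRB = 4 × 1.38×10⁻²³ × 290 × 5.00×10¹ × 7.67×10⁷ = 6.14×10⁻¹¹ V²
V_n = √(6.14×10⁻¹¹) = 7.84×10⁻⁶ V = 7.84 µV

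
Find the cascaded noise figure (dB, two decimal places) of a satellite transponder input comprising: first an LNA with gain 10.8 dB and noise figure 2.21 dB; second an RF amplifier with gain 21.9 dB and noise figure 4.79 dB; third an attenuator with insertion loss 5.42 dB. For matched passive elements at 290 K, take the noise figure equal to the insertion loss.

2.63 dB

Convert to linear (a loss of L dB is a gain of −L dB): F_i = 10^(NF_i/10), G_i = 10^(G_i,dB/10)
  Stage 1: F_1 = 10^(2.21/10) = 1.663, G_1 = 10^(10.8/10) = 12.02
  Stage 2: F_2 = 10^(4.79/10) = 3.013, G_2 = 10^(21.9/10) = 154.9
  Stage 3: F_3 = 10^(5.42/10) = 3.483, G_3 = 10^(−5.42/10) = 0.2871
Friis cascade:
  F = 1.663 + (3.013 − 1)/12.02 + (3.483 − 1)/1862 = 1.832
NF = 10 log₁₀(1.832) = 2.63 dB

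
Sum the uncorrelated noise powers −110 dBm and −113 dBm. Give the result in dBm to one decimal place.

−108.2 dBm

Convert to linear, add, convert back:
P₁ = 1.00×10⁻¹⁴ W, P₂ = 5.01×10⁻¹⁵ W
P_tot = 1.50×10⁻¹⁴ W → 10 log₁₀(P_tot / 10⁻³) = −108.2 dBm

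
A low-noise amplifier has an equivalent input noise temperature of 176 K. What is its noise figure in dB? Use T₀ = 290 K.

2.06 dB

F = 1 + T_e/T₀ = 1 + 176/290 = 1.6069
NF = 10 log₁₀(1.6069) = 2.06 dB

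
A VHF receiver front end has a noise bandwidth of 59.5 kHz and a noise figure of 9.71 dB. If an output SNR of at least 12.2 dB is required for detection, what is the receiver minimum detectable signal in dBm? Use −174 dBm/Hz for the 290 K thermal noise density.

−104.3 dBm

Sensitivity = −174 + 10 log₁₀(B) + NF + SNR_min
= −174 + 47.75 + 9.71 + 12.2
= −104.34 dBm → −104.3 dBm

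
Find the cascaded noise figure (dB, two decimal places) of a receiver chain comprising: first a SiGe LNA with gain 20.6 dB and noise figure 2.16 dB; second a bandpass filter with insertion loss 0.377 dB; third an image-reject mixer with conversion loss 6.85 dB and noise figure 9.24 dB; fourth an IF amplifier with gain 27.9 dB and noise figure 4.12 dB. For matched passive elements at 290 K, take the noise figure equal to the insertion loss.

Convert to linear (a loss of L dB is a gain of −L dB): F_i = 10^(NF_i/10), G_i = 10^(G_i,dB/10)
  Stage 1: F_1 = 10^(2.16/10) = 1.644, G_1 = 10^(20.6/10) = 114.8
  Stage 2: F_2 = 10^(0.377/10) = 1.091, G_2 = 10^(−0.377/10) = 0.9169
  Stage 3: F_3 = 10^(9.24/10) = 8.395, G_3 = 10^(−6.85/10) = 0.2065
  Stage 4: F_4 = 10^(4.12/10) = 2.582, G_4 = 10^(27.9/10) = 616.6
Friis cascade:
  F = 1.644 + (1.091 − 1)/114.8 + (8.395 − 1)/105.3 + (2.582 − 1)/21.74 = 1.788
NF = 10 log₁₀(1.788) = 2.52 dB

2.52 dB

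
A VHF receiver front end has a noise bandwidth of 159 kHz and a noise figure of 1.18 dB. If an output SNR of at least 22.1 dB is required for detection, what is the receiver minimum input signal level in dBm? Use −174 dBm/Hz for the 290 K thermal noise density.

Sensitivity = −174 + 10 log₁₀(B) + NF + SNR_min
= −174 + 52.01 + 1.18 + 22.1
= −98.71 dBm → −98.7 dBm

−98.7 dBm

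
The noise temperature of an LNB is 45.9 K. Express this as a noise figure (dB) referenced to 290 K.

0.638 dB

F = 1 + T_e/T₀ = 1 + 45.9/290 = 1.15828
NF = 10 log₁₀(1.15828) = 0.638 dB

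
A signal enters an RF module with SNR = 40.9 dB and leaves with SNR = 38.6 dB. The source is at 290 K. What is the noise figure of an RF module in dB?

NF (dB) = SNR_in(dB) − SNR_out(dB) when the source is at T₀
NF = 40.9 − 38.6 = 2.3 dB

2.3 dB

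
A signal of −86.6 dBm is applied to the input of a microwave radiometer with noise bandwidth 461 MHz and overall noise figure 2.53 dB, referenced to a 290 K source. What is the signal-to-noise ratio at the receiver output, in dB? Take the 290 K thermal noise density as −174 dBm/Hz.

Noise floor: N = −174 + 10 log₁₀(B) + NF
10 log₁₀(4.61×10⁸) = 86.64 dB
N = −174 + 86.64 + 2.53 = −84.83 dBm
SNR = P_sig − N = −86.6 − (−84.83) = −1.77 dB → −1.8 dB

−1.8 dB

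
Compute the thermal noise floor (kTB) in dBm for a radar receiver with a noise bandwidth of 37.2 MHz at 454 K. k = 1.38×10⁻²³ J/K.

P_n = kTB = 1.38×10⁻²³ × 454 × 3.72×10⁷ = 2.33×10⁻¹³ W
In dBm: 10 log₁₀(2.33×10⁻¹³ / 10⁻³) = −96.3 dBm

−96.3 dBm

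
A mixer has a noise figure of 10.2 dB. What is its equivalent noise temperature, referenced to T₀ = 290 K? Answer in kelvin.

F = 10^(10.2/10) = 10.4713
T_e = (F − 1)·T₀ = (10.4713 − 1) × 290 = 2747 K

2747 K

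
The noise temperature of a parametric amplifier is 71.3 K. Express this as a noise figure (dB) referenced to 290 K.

0.955 dB

F = 1 + T_e/T₀ = 1 + 71.3/290 = 1.24586
NF = 10 log₁₀(1.24586) = 0.955 dB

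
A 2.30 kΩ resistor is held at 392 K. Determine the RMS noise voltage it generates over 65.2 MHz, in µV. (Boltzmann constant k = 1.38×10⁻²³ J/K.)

57.0 µV

V_n = √(4kTRB)
4kTRB = 4 × 1.38×10⁻²³ × 392 × 2.30×10³ × 6.52×10⁷ = 3.24×10⁻⁹ V²
V_n = √(3.24×10⁻⁹) = 5.70×10⁻⁵ V = 57.0 µV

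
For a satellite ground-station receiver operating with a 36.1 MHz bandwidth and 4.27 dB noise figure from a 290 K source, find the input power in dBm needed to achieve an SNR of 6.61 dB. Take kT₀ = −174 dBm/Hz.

Sensitivity = −174 + 10 log₁₀(B) + NF + SNR_min
= −174 + 75.58 + 4.27 + 6.61
= −87.54 dBm → −87.5 dBm

−87.5 dBm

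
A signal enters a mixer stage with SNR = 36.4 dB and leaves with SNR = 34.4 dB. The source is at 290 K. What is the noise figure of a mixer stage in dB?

2.0 dB

NF (dB) = SNR_in(dB) − SNR_out(dB) when the source is at T₀
NF = 36.4 − 34.4 = 2.0 dB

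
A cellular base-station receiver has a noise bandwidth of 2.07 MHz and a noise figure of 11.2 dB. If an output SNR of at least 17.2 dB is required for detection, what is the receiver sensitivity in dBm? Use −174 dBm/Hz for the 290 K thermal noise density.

−82.4 dBm

Sensitivity = −174 + 10 log₁₀(B) + NF + SNR_min
= −174 + 63.16 + 11.2 + 17.2
= −82.44 dBm → −82.4 dBm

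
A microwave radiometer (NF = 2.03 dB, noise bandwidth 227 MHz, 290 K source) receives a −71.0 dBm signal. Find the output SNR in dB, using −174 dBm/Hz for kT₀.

17.4 dB

Noise floor: N = −174 + 10 log₁₀(B) + NF
10 log₁₀(2.27×10⁸) = 83.56 dB
N = −174 + 83.56 + 2.03 = −88.41 dBm
SNR = P_sig − N = −71.0 − (−88.41) = 17.41 dB → 17.4 dB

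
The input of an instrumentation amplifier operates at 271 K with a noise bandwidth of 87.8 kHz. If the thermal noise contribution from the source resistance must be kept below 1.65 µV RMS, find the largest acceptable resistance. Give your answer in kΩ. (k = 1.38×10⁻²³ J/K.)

2.07 kΩ

Johnson–Nyquist: V_n = √(4kTRB) ⇒ R = V_n² / (4kTB)
4kTB = 4 × 1.38×10⁻²³ × 271 × 8.78×10⁴ = 1.31×10⁻¹⁵
R = (1.65×10⁻⁶)² / 1.31×10⁻¹⁵ = 2.07×10³ Ω = 2.07 kΩ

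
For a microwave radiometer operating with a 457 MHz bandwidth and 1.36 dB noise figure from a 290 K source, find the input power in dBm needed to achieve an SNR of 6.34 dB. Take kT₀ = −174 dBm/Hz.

−79.7 dBm

Sensitivity = −174 + 10 log₁₀(B) + NF + SNR_min
= −174 + 86.6 + 1.36 + 6.34
= −79.70 dBm → −79.7 dBm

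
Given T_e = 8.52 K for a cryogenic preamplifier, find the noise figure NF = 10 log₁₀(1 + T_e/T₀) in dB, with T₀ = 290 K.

0.126 dB

F = 1 + T_e/T₀ = 1 + 8.52/290 = 1.02938
NF = 10 log₁₀(1.02938) = 0.126 dB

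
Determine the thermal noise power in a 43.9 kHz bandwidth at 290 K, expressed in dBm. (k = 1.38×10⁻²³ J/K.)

−127.6 dBm

P_n = kTB = 1.38×10⁻²³ × 290 × 4.39×10⁴ = 1.76×10⁻¹⁶ W
In dBm: 10 log₁₀(1.76×10⁻¹⁶ / 10⁻³) = −127.6 dBm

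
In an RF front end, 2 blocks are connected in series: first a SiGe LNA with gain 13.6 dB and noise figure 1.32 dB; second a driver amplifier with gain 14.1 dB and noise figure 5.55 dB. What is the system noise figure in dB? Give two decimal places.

Convert to linear (a loss of L dB is a gain of −L dB): F_i = 10^(NF_i/10), G_i = 10^(G_i,dB/10)
  Stage 1: F_1 = 10^(1.32/10) = 1.355, G_1 = 10^(13.6/10) = 22.91
  Stage 2: F_2 = 10^(5.55/10) = 3.589, G_2 = 10^(14.1/10) = 25.70
Friis cascade:
  F = 1.355 + (3.589 − 1)/22.91 = 1.468
NF = 10 log₁₀(1.468) = 1.67 dB

1.67 dB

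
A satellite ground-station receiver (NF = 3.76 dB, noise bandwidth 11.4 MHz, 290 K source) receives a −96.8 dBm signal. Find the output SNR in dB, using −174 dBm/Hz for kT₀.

2.9 dB

Noise floor: N = −174 + 10 log₁₀(B) + NF
10 log₁₀(1.14×10⁷) = 70.57 dB
N = −174 + 70.57 + 3.76 = −99.67 dBm
SNR = P_sig − N = −96.8 − (−99.67) = 2.87 dB → 2.9 dB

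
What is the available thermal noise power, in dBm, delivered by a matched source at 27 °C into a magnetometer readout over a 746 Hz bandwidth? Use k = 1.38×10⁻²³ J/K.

T = 27 °C + 273.15 = 300.15 K
P_n = kTB = 1.38×10⁻²³ × 300.15 × 7.46×10² = 3.09×10⁻¹⁸ W
In dBm: 10 log₁₀(3.09×10⁻¹⁸ / 10⁻³) = −145.1 dBm

−145.1 dBm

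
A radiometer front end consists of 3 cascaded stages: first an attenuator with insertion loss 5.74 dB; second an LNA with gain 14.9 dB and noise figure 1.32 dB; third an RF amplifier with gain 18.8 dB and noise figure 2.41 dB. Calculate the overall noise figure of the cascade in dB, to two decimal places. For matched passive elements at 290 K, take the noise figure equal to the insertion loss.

7.14 dB

Convert to linear (a loss of L dB is a gain of −L dB): F_i = 10^(NF_i/10), G_i = 10^(G_i,dB/10)
  Stage 1: F_1 = 10^(5.74/10) = 3.750, G_1 = 10^(−5.74/10) = 0.2667
  Stage 2: F_2 = 10^(1.32/10) = 1.355, G_2 = 10^(14.9/10) = 30.90
  Stage 3: F_3 = 10^(2.41/10) = 1.742, G_3 = 10^(18.8/10) = 75.86
Friis cascade:
  F = 3.750 + (1.355 − 1)/0.2667 + (1.742 − 1)/8.241 = 5.172
NF = 10 log₁₀(5.172) = 7.14 dB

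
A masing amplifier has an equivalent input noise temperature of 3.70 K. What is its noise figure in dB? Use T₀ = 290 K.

F = 1 + T_e/T₀ = 1 + 3.70/290 = 1.01276
NF = 10 log₁₀(1.01276) = 0.055 dB

0.055 dB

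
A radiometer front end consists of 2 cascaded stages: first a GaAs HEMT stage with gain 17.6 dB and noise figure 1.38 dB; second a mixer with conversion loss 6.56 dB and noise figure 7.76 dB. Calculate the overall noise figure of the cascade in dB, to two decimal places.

1.64 dB

Convert to linear (a loss of L dB is a gain of −L dB): F_i = 10^(NF_i/10), G_i = 10^(G_i,dB/10)
  Stage 1: F_1 = 10^(1.38/10) = 1.374, G_1 = 10^(17.6/10) = 57.54
  Stage 2: F_2 = 10^(7.76/10) = 5.970, G_2 = 10^(−6.56/10) = 0.2208
Friis cascade:
  F = 1.374 + (5.970 − 1)/57.54 = 1.460
NF = 10 log₁₀(1.460) = 1.64 dB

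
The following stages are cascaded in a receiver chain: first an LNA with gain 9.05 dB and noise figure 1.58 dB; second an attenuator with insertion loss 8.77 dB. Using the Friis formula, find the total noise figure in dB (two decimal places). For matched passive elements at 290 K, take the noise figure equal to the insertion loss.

3.53 dB

Convert to linear (a loss of L dB is a gain of −L dB): F_i = 10^(NF_i/10), G_i = 10^(G_i,dB/10)
  Stage 1: F_1 = 10^(1.58/10) = 1.439, G_1 = 10^(9.05/10) = 8.035
  Stage 2: F_2 = 10^(8.77/10) = 7.534, G_2 = 10^(−8.77/10) = 0.1327
Friis cascade:
  F = 1.439 + (7.534 − 1)/8.035 = 2.252
NF = 10 log₁₀(2.252) = 3.53 dB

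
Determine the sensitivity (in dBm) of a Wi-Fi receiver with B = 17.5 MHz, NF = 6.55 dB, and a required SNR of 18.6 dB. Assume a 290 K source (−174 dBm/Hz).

−76.4 dBm

Sensitivity = −174 + 10 log₁₀(B) + NF + SNR_min
= −174 + 72.43 + 6.55 + 18.6
= −76.42 dBm → −76.4 dBm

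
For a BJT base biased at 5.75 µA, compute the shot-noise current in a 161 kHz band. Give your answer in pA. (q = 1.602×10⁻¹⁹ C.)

545 pA

I_n = √(2qI·B)
2qI·B = 2 × 1.602×10⁻¹⁹ × 5.75×10⁻⁶ × 1.61×10⁵ = 2.97×10⁻¹⁹ A²
I_n = √(2.97×10⁻¹⁹) = 5.45×10⁻¹⁰ A = 545 pA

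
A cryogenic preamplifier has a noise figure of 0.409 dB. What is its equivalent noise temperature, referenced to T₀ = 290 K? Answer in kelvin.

F = 10^(0.409/10) = 1.09875
T_e = (F − 1)·T₀ = (1.09875 − 1) × 290 = 28.6 K

28.6 K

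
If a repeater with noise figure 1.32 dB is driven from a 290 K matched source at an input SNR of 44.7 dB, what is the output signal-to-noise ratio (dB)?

43.38 dB

By definition F = SNR_in/SNR_out, so in dB: SNR_out = SNR_in − NF
SNR_out = 44.7 − 1.32 = 43.38 dB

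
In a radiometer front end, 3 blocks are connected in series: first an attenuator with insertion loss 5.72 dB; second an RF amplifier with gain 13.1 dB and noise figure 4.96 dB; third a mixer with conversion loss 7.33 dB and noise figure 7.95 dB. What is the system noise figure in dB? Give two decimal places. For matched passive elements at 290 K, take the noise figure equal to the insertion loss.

Convert to linear (a loss of L dB is a gain of −L dB): F_i = 10^(NF_i/10), G_i = 10^(G_i,dB/10)
  Stage 1: F_1 = 10^(5.72/10) = 3.733, G_1 = 10^(−5.72/10) = 0.2679
  Stage 2: F_2 = 10^(4.96/10) = 3.133, G_2 = 10^(13.1/10) = 20.42
  Stage 3: F_3 = 10^(7.95/10) = 6.237, G_3 = 10^(−7.33/10) = 0.1849
Friis cascade:
  F = 3.733 + (3.133 − 1)/0.2679 + (6.237 − 1)/5.470 = 12.65
NF = 10 log₁₀(12.65) = 11.02 dB

11.02 dB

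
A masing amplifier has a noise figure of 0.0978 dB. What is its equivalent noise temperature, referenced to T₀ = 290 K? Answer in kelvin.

F = 10^(0.0978/10) = 1.02277
T_e = (F − 1)·T₀ = (1.02277 − 1) × 290 = 6.60 K

6.60 K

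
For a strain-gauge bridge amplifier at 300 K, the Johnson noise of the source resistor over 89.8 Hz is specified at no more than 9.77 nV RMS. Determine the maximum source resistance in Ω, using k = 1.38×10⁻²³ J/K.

64.2 Ω

Johnson–Nyquist: V_n = √(4kTRB) ⇒ R = V_n² / (4kTB)
4kTB = 4 × 1.38×10⁻²³ × 300 × 8.98×10¹ = 1.49×10⁻¹⁸
R = (9.77×10⁻⁹)² / 1.49×10⁻¹⁸ = 6.42×10¹ Ω = 64.2 Ω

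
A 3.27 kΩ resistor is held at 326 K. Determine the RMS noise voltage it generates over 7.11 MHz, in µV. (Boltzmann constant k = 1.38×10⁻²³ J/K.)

20.5 µV

V_n = √(4kTRB)
4kTRB = 4 × 1.38×10⁻²³ × 326 × 3.27×10³ × 7.11×10⁶ = 4.18×10⁻¹⁰ V²
V_n = √(4.18×10⁻¹⁰) = 2.05×10⁻⁵ V = 20.5 µV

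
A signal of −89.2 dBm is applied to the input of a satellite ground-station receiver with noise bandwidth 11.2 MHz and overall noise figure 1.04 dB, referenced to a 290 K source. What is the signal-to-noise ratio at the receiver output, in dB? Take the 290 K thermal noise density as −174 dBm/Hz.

Noise floor: N = −174 + 10 log₁₀(B) + NF
10 log₁₀(1.12×10⁷) = 70.49 dB
N = −174 + 70.49 + 1.04 = −102.47 dBm
SNR = P_sig − N = −89.2 − (−102.47) = 13.27 dB → 13.3 dB

13.3 dB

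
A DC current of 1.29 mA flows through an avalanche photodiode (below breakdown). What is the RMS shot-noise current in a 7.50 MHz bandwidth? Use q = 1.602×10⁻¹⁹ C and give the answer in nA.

55.7 nA

I_n = √(2qI·B)
2qI·B = 2 × 1.602×10⁻¹⁹ × 1.29×10⁻³ × 7.50×10⁶ = 3.10×10⁻¹⁵ A²
I_n = √(3.10×10⁻¹⁵) = 5.57×10⁻⁸ A = 55.7 nA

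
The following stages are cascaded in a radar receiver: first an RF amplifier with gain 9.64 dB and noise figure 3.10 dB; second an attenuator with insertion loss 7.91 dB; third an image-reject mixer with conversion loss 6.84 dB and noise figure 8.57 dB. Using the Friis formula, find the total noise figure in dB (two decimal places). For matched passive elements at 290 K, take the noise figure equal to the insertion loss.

8.30 dB

Convert to linear (a loss of L dB is a gain of −L dB): F_i = 10^(NF_i/10), G_i = 10^(G_i,dB/10)
  Stage 1: F_1 = 10^(3.10/10) = 2.042, G_1 = 10^(9.64/10) = 9.204
  Stage 2: F_2 = 10^(7.91/10) = 6.180, G_2 = 10^(−7.91/10) = 0.1618
  Stage 3: F_3 = 10^(8.57/10) = 7.194, G_3 = 10^(−6.84/10) = 0.2070
Friis cascade:
  F = 2.042 + (6.180 − 1)/9.204 + (7.194 − 1)/1.489 = 6.764
NF = 10 log₁₀(6.764) = 8.30 dB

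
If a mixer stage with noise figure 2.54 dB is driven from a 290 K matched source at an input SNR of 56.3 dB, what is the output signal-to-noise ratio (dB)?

By definition F = SNR_in/SNR_out, so in dB: SNR_out = SNR_in − NF
SNR_out = 56.3 − 2.54 = 53.76 dB

53.76 dB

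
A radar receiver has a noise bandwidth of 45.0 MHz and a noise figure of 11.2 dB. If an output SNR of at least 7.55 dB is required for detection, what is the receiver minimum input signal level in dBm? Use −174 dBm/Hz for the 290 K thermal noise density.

−78.7 dBm

Sensitivity = −174 + 10 log₁₀(B) + NF + SNR_min
= −174 + 76.53 + 11.2 + 7.55
= −78.72 dBm → −78.7 dBm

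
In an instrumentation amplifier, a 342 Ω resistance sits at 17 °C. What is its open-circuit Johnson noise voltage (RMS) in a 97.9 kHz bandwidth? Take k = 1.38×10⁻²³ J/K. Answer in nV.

732 nV

T = 17 °C + 273.15 = 290.15 K
V_n = √(4kTRB)
4kTRB = 4 × 1.38×10⁻²³ × 290.15 × 3.42×10² × 9.79×10⁴ = 5.36×10⁻¹³ V²
V_n = √(5.36×10⁻¹³) = 7.32×10⁻⁷ V = 732 nV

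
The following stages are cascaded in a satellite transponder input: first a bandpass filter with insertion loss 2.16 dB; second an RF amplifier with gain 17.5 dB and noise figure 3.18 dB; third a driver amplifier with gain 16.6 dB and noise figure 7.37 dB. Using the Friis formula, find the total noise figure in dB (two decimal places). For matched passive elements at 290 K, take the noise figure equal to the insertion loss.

Convert to linear (a loss of L dB is a gain of −L dB): F_i = 10^(NF_i/10), G_i = 10^(G_i,dB/10)
  Stage 1: F_1 = 10^(2.16/10) = 1.644, G_1 = 10^(−2.16/10) = 0.6081
  Stage 2: F_2 = 10^(3.18/10) = 2.080, G_2 = 10^(17.5/10) = 56.23
  Stage 3: F_3 = 10^(7.37/10) = 5.458, G_3 = 10^(16.6/10) = 45.71
Friis cascade:
  F = 1.644 + (2.080 − 1)/0.6081 + (5.458 − 1)/34.20 = 3.550
NF = 10 log₁₀(3.550) = 5.50 dB

5.50 dB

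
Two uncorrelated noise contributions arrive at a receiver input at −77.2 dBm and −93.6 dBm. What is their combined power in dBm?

−77.1 dBm

Convert to linear, add, convert back:
P₁ = 1.91×10⁻¹¹ W, P₂ = 4.37×10⁻¹³ W
P_tot = 1.95×10⁻¹¹ W → 10 log₁₀(P_tot / 10⁻³) = −77.1 dBm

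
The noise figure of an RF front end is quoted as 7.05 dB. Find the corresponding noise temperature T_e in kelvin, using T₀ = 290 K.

1180 K

F = 10^(7.05/10) = 5.06991
T_e = (F − 1)·T₀ = (5.06991 − 1) × 290 = 1180 K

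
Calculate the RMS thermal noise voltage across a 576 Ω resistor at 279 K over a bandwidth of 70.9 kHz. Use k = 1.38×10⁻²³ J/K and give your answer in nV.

V_n = √(4kTRB)
4kTRB = 4 × 1.38×10⁻²³ × 279 × 5.76×10² × 7.09×10⁴ = 6.29×10⁻¹³ V²
V_n = √(6.29×10⁻¹³) = 7.93×10⁻⁷ V = 793 nV

793 nV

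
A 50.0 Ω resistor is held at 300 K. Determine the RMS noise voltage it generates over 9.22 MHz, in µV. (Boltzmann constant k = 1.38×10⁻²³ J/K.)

V_n = √(4kTRB)
4kTRB = 4 × 1.38×10⁻²³ × 300 × 5.00×10¹ × 9.22×10⁶ = 7.63×10⁻¹² V²
V_n = √(7.63×10⁻¹²) = 2.76×10⁻⁶ V = 2.76 µV

2.76 µV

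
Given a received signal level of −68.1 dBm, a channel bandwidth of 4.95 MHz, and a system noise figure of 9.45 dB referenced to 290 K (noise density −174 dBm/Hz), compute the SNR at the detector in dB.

Noise floor: N = −174 + 10 log₁₀(B) + NF
10 log₁₀(4.95×10⁶) = 66.95 dB
N = −174 + 66.95 + 9.45 = −97.60 dBm
SNR = P_sig − N = −68.1 − (−97.60) = 29.50 dB → 29.5 dB

29.5 dB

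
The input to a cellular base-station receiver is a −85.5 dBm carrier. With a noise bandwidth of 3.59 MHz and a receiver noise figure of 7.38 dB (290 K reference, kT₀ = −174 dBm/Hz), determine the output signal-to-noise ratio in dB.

15.6 dB

Noise floor: N = −174 + 10 log₁₀(B) + NF
10 log₁₀(3.59×10⁶) = 65.55 dB
N = −174 + 65.55 + 7.38 = −101.07 dBm
SNR = P_sig − N = −85.5 − (−101.07) = 15.57 dB → 15.6 dB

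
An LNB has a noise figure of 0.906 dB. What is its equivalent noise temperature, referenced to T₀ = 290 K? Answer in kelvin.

67.3 K

F = 10^(0.906/10) = 1.23197
T_e = (F − 1)·T₀ = (1.23197 − 1) × 290 = 67.3 K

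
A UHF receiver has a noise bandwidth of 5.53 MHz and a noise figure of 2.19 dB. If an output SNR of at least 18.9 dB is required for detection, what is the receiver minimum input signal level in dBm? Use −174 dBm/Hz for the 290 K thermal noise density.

−85.5 dBm

Sensitivity = −174 + 10 log₁₀(B) + NF + SNR_min
= −174 + 67.43 + 2.19 + 18.9
= −85.48 dBm → −85.5 dBm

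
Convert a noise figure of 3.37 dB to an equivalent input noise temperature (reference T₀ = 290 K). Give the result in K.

340 K

F = 10^(3.37/10) = 2.1727
T_e = (F − 1)·T₀ = (2.1727 − 1) × 290 = 340 K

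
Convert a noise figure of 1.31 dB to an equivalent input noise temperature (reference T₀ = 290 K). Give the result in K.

102 K

F = 10^(1.31/10) = 1.35207
T_e = (F − 1)·T₀ = (1.35207 − 1) × 290 = 102 K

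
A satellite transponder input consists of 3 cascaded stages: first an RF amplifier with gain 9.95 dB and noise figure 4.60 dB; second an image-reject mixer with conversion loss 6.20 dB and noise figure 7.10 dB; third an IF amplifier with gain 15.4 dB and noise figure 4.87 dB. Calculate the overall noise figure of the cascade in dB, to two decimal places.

6.21 dB

Convert to linear (a loss of L dB is a gain of −L dB): F_i = 10^(NF_i/10), G_i = 10^(G_i,dB/10)
  Stage 1: F_1 = 10^(4.60/10) = 2.884, G_1 = 10^(9.95/10) = 9.886
  Stage 2: F_2 = 10^(7.10/10) = 5.129, G_2 = 10^(−6.20/10) = 0.2399
  Stage 3: F_3 = 10^(4.87/10) = 3.069, G_3 = 10^(15.4/10) = 34.67
Friis cascade:
  F = 2.884 + (5.129 − 1)/9.886 + (3.069 − 1)/2.371 = 4.174
NF = 10 log₁₀(4.174) = 6.21 dB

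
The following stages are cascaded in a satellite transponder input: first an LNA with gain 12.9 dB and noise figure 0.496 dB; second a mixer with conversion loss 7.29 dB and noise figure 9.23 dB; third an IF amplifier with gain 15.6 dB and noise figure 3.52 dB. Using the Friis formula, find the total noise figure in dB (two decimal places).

2.65 dB

Convert to linear (a loss of L dB is a gain of −L dB): F_i = 10^(NF_i/10), G_i = 10^(G_i,dB/10)
  Stage 1: F_1 = 10^(0.496/10) = 1.121, G_1 = 10^(12.9/10) = 19.50
  Stage 2: F_2 = 10^(9.23/10) = 8.375, G_2 = 10^(−7.29/10) = 0.1866
  Stage 3: F_3 = 10^(3.52/10) = 2.249, G_3 = 10^(15.6/10) = 36.31
Friis cascade:
  F = 1.121 + (8.375 − 1)/19.50 + (2.249 − 1)/3.639 = 1.842
NF = 10 log₁₀(1.842) = 2.65 dB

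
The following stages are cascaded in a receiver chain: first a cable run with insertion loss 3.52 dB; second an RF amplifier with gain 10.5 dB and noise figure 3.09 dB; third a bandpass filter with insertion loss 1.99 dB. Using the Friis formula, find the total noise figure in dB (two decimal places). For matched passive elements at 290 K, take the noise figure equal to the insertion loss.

Convert to linear (a loss of L dB is a gain of −L dB): F_i = 10^(NF_i/10), G_i = 10^(G_i,dB/10)
  Stage 1: F_1 = 10^(3.52/10) = 2.249, G_1 = 10^(−3.52/10) = 0.4446
  Stage 2: F_2 = 10^(3.09/10) = 2.037, G_2 = 10^(10.5/10) = 11.22
  Stage 3: F_3 = 10^(1.99/10) = 1.581, G_3 = 10^(−1.99/10) = 0.6324
Friis cascade:
  F = 2.249 + (2.037 − 1)/0.4446 + (1.581 − 1)/4.989 = 4.698
NF = 10 log₁₀(4.698) = 6.72 dB

6.72 dB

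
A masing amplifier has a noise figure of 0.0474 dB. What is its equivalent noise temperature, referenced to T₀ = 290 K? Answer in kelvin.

3.18 K

F = 10^(0.0474/10) = 1.01097
T_e = (F − 1)·T₀ = (1.01097 − 1) × 290 = 3.18 K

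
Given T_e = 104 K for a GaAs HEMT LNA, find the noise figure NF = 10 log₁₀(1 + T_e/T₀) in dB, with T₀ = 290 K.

F = 1 + T_e/T₀ = 1 + 104/290 = 1.35862
NF = 10 log₁₀(1.35862) = 1.33 dB

1.33 dB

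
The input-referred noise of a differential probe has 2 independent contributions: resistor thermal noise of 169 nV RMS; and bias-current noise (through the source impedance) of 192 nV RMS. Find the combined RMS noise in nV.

256 nV

Uncorrelated sources add in power (mean-square): V_tot = √(ΣV_i²)
V_tot = √[(1.69×10⁻⁷)² + (1.92×10⁻⁷)²] = 2.56×10⁻⁷ V = 256 nV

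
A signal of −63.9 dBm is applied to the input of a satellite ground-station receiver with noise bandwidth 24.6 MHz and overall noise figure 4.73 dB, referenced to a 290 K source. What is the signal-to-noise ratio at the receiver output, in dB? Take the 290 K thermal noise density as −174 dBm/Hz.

31.5 dB

Noise floor: N = −174 + 10 log₁₀(B) + NF
10 log₁₀(2.46×10⁷) = 73.91 dB
N = −174 + 73.91 + 4.73 = −95.36 dBm
SNR = P_sig − N = −63.9 − (−95.36) = 31.46 dB → 31.5 dB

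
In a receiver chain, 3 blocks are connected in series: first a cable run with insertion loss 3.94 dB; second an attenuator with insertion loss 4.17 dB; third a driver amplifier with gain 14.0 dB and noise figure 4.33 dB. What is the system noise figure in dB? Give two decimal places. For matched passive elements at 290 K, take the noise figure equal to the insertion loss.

12.44 dB

Convert to linear (a loss of L dB is a gain of −L dB): F_i = 10^(NF_i/10), G_i = 10^(G_i,dB/10)
  Stage 1: F_1 = 10^(3.94/10) = 2.477, G_1 = 10^(−3.94/10) = 0.4036
  Stage 2: F_2 = 10^(4.17/10) = 2.612, G_2 = 10^(−4.17/10) = 0.3828
  Stage 3: F_3 = 10^(4.33/10) = 2.710, G_3 = 10^(14.0/10) = 25.12
Friis cascade:
  F = 2.477 + (2.612 − 1)/0.4036 + (2.710 − 1)/0.1545 = 17.54
NF = 10 log₁₀(17.54) = 12.44 dB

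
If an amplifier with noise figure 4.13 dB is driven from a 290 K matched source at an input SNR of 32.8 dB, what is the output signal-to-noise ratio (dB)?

By definition F = SNR_in/SNR_out, so in dB: SNR_out = SNR_in − NF
SNR_out = 32.8 − 4.13 = 28.67 dB

28.67 dB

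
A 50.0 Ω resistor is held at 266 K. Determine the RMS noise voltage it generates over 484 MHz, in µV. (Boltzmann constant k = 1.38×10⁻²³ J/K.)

V_n = √(4kTRB)
4kTRB = 4 × 1.38×10⁻²³ × 266 × 5.00×10¹ × 4.84×10⁸ = 3.55×10⁻¹⁰ V²
V_n = √(3.55×10⁻¹⁰) = 1.89×10⁻⁵ V = 18.9 µV

18.9 µV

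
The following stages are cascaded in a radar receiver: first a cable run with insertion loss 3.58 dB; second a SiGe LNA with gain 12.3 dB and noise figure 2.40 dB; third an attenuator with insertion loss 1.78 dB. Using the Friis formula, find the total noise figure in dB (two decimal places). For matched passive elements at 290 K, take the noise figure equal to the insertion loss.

6.05 dB

Convert to linear (a loss of L dB is a gain of −L dB): F_i = 10^(NF_i/10), G_i = 10^(G_i,dB/10)
  Stage 1: F_1 = 10^(3.58/10) = 2.280, G_1 = 10^(−3.58/10) = 0.4385
  Stage 2: F_2 = 10^(2.40/10) = 1.738, G_2 = 10^(12.3/10) = 16.98
  Stage 3: F_3 = 10^(1.78/10) = 1.507, G_3 = 10^(−1.78/10) = 0.6637
Friis cascade:
  F = 2.280 + (1.738 − 1)/0.4385 + (1.507 − 1)/7.447 = 4.031
NF = 10 log₁₀(4.031) = 6.05 dB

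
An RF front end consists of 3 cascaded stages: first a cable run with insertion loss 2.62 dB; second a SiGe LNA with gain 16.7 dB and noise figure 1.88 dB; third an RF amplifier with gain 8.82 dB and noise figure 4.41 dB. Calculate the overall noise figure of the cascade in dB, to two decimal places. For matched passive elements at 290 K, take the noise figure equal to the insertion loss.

Convert to linear (a loss of L dB is a gain of −L dB): F_i = 10^(NF_i/10), G_i = 10^(G_i,dB/10)
  Stage 1: F_1 = 10^(2.62/10) = 1.828, G_1 = 10^(−2.62/10) = 0.5470
  Stage 2: F_2 = 10^(1.88/10) = 1.542, G_2 = 10^(16.7/10) = 46.77
  Stage 3: F_3 = 10^(4.41/10) = 2.761, G_3 = 10^(8.82/10) = 7.621
Friis cascade:
  F = 1.828 + (1.542 − 1)/0.5470 + (2.761 − 1)/25.59 = 2.887
NF = 10 log₁₀(2.887) = 4.60 dB

4.60 dB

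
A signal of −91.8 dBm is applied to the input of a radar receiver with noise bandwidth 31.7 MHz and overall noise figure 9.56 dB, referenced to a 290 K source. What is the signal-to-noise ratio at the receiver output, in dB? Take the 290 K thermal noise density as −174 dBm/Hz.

−2.4 dB

Noise floor: N = −174 + 10 log₁₀(B) + NF
10 log₁₀(3.17×10⁷) = 75.01 dB
N = −174 + 75.01 + 9.56 = −89.43 dBm
SNR = P_sig − N = −91.8 − (−89.43) = −2.37 dB → −2.4 dB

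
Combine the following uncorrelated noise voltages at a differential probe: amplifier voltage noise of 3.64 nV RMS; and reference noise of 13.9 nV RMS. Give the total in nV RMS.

Uncorrelated sources add in power (mean-square): V_tot = √(ΣV_i²)
V_tot = √[(3.64×10⁻⁹)² + (1.39×10⁻⁸)²] = 1.44×10⁻⁸ V = 14.4 nV

14.4 nV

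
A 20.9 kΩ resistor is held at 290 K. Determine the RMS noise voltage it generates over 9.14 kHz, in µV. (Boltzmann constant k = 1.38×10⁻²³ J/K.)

1.75 µV

V_n = √(4kTRB)
4kTRB = 4 × 1.38×10⁻²³ × 290 × 2.09×10⁴ × 9.14×10³ = 3.06×10⁻¹² V²
V_n = √(3.06×10⁻¹²) = 1.75×10⁻⁶ V = 1.75 µV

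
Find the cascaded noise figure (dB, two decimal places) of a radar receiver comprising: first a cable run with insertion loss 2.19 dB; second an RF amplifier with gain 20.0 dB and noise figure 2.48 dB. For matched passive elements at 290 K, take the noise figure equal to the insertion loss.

4.67 dB

Convert to linear (a loss of L dB is a gain of −L dB): F_i = 10^(NF_i/10), G_i = 10^(G_i,dB/10)
  Stage 1: F_1 = 10^(2.19/10) = 1.656, G_1 = 10^(−2.19/10) = 0.6039
  Stage 2: F_2 = 10^(2.48/10) = 1.770, G_2 = 10^(20.0/10) = 100.0
Friis cascade:
  F = 1.656 + (1.770 − 1)/0.6039 = 2.931
NF = 10 log₁₀(2.931) = 4.67 dB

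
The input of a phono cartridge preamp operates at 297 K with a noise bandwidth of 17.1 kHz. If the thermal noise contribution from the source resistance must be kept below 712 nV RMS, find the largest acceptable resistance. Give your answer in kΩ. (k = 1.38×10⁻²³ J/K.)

1.81 kΩ

Johnson–Nyquist: V_n = √(4kTRB) ⇒ R = V_n² / (4kTB)
4kTB = 4 × 1.38×10⁻²³ × 297 × 1.71×10⁴ = 2.80×10⁻¹⁶
R = (7.12×10⁻⁷)² / 2.80×10⁻¹⁶ = 1.81×10³ Ω = 1.81 kΩ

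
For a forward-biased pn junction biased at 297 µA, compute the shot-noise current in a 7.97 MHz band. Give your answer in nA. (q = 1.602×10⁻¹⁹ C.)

I_n = √(2qI·B)
2qI·B = 2 × 1.602×10⁻¹⁹ × 2.97×10⁻⁴ × 7.97×10⁶ = 7.58×10⁻¹⁶ A²
I_n = √(7.58×10⁻¹⁶) = 2.75×10⁻⁸ A = 27.5 nA

27.5 nA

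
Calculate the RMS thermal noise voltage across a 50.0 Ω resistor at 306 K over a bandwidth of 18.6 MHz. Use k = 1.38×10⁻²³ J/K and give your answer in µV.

3.96 µV

V_n = √(4kTRB)
4kTRB = 4 × 1.38×10⁻²³ × 306 × 5.00×10¹ × 1.86×10⁷ = 1.57×10⁻¹¹ V²
V_n = √(1.57×10⁻¹¹) = 3.96×10⁻⁶ V = 3.96 µV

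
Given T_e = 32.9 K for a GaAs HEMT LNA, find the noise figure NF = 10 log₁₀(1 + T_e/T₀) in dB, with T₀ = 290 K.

0.467 dB

F = 1 + T_e/T₀ = 1 + 32.9/290 = 1.11345
NF = 10 log₁₀(1.11345) = 0.467 dB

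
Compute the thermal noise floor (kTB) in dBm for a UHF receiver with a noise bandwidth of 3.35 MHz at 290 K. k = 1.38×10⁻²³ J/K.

−108.7 dBm

P_n = kTB = 1.38×10⁻²³ × 290 × 3.35×10⁶ = 1.34×10⁻¹⁴ W
In dBm: 10 log₁₀(1.34×10⁻¹⁴ / 10⁻³) = −108.7 dBm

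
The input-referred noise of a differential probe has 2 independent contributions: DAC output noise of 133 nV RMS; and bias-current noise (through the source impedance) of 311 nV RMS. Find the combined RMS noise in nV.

Uncorrelated sources add in power (mean-square): V_tot = √(ΣV_i²)
V_tot = √[(1.33×10⁻⁷)² + (3.11×10⁻⁷)²] = 3.38×10⁻⁷ V = 338 nV

338 nV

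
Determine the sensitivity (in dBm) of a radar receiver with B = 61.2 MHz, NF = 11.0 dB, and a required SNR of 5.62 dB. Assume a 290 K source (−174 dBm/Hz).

Sensitivity = −174 + 10 log₁₀(B) + NF + SNR_min
= −174 + 77.87 + 11.0 + 5.62
= −79.51 dBm → −79.5 dBm

−79.5 dBm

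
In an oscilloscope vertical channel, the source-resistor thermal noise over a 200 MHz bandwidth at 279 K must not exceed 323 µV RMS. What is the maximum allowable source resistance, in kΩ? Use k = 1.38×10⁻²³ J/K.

33.9 kΩ

Johnson–Nyquist: V_n = √(4kTRB) ⇒ R = V_n² / (4kTB)
4kTB = 4 × 1.38×10⁻²³ × 279 × 2.00×10⁸ = 3.08×10⁻¹²
R = (3.23×10⁻⁴)² / 3.08×10⁻¹² = 3.39×10⁴ Ω = 33.9 kΩ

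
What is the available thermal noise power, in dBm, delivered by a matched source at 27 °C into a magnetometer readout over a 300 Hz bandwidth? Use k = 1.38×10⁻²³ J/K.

−149.1 dBm

T = 27 °C + 273.15 = 300.15 K
P_n = kTB = 1.38×10⁻²³ × 300.15 × 3.00×10² = 1.24×10⁻¹⁸ W
In dBm: 10 log₁₀(1.24×10⁻¹⁸ / 10⁻³) = −149.1 dBm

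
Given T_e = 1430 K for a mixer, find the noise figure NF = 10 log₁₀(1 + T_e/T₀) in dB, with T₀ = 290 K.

F = 1 + T_e/T₀ = 1 + 1430/290 = 5.93103
NF = 10 log₁₀(5.93103) = 7.73 dB

7.73 dB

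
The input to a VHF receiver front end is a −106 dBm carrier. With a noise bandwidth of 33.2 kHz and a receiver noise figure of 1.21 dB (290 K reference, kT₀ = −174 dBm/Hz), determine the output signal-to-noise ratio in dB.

21.6 dB

Noise floor: N = −174 + 10 log₁₀(B) + NF
10 log₁₀(3.32×10⁴) = 45.21 dB
N = −174 + 45.21 + 1.21 = −127.58 dBm
SNR = P_sig − N = −106 − (−127.58) = 21.58 dB → 21.6 dB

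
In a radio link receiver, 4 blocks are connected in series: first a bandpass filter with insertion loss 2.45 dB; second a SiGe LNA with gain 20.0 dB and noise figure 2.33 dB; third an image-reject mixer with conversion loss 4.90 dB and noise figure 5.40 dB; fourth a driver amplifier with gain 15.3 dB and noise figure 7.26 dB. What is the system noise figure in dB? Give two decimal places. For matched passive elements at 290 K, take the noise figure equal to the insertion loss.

5.16 dB

Convert to linear (a loss of L dB is a gain of −L dB): F_i = 10^(NF_i/10), G_i = 10^(G_i,dB/10)
  Stage 1: F_1 = 10^(2.45/10) = 1.758, G_1 = 10^(−2.45/10) = 0.5689
  Stage 2: F_2 = 10^(2.33/10) = 1.710, G_2 = 10^(20.0/10) = 100.0
  Stage 3: F_3 = 10^(5.40/10) = 3.467, G_3 = 10^(−4.90/10) = 0.3236
  Stage 4: F_4 = 10^(7.26/10) = 5.321, G_4 = 10^(15.3/10) = 33.88
Friis cascade:
  F = 1.758 + (1.710 − 1)/0.5689 + (3.467 − 1)/56.89 + (5.321 − 1)/18.41 = 3.284
NF = 10 log₁₀(3.284) = 5.16 dB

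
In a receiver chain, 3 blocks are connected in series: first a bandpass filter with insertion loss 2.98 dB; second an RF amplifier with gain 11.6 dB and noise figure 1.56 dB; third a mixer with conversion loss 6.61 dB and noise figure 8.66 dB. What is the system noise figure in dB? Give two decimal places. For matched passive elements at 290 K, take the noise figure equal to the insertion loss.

5.70 dB

Convert to linear (a loss of L dB is a gain of −L dB): F_i = 10^(NF_i/10), G_i = 10^(G_i,dB/10)
  Stage 1: F_1 = 10^(2.98/10) = 1.986, G_1 = 10^(−2.98/10) = 0.5035
  Stage 2: F_2 = 10^(1.56/10) = 1.432, G_2 = 10^(11.6/10) = 14.45
  Stage 3: F_3 = 10^(8.66/10) = 7.345, G_3 = 10^(−6.61/10) = 0.2183
Friis cascade:
  F = 1.986 + (1.432 − 1)/0.5035 + (7.345 − 1)/7.278 = 3.716
NF = 10 log₁₀(3.716) = 5.70 dB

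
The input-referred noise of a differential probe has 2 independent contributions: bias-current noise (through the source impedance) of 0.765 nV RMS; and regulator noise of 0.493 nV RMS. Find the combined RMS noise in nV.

Uncorrelated sources add in power (mean-square): V_tot = √(ΣV_i²)
V_tot = √[(7.65×10⁻¹⁰)² + (4.93×10⁻¹⁰)²] = 9.10×10⁻¹⁰ V = 0.910 nV

0.910 nV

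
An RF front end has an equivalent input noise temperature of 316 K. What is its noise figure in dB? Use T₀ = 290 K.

F = 1 + T_e/T₀ = 1 + 316/290 = 2.08966
NF = 10 log₁₀(2.08966) = 3.20 dB

3.20 dB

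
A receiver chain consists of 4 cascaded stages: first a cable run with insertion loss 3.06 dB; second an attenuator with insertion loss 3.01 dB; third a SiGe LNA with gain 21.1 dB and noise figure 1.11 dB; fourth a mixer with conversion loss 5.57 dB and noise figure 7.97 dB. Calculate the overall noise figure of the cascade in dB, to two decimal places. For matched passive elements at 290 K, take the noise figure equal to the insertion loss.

7.32 dB

Convert to linear (a loss of L dB is a gain of −L dB): F_i = 10^(NF_i/10), G_i = 10^(G_i,dB/10)
  Stage 1: F_1 = 10^(3.06/10) = 2.023, G_1 = 10^(−3.06/10) = 0.4943
  Stage 2: F_2 = 10^(3.01/10) = 2.000, G_2 = 10^(−3.01/10) = 0.5000
  Stage 3: F_3 = 10^(1.11/10) = 1.291, G_3 = 10^(21.1/10) = 128.8
  Stage 4: F_4 = 10^(7.97/10) = 6.266, G_4 = 10^(−5.57/10) = 0.2773
Friis cascade:
  F = 2.023 + (2.000 − 1)/0.4943 + (1.291 − 1)/0.2472 + (6.266 − 1)/31.84 = 5.389
NF = 10 log₁₀(5.389) = 7.32 dB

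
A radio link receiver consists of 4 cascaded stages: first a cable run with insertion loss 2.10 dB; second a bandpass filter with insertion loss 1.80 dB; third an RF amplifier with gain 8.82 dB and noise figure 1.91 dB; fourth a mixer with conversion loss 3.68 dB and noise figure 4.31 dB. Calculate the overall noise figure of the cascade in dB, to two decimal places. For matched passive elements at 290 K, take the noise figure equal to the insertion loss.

Convert to linear (a loss of L dB is a gain of −L dB): F_i = 10^(NF_i/10), G_i = 10^(G_i,dB/10)
  Stage 1: F_1 = 10^(2.10/10) = 1.622, G_1 = 10^(−2.10/10) = 0.6166
  Stage 2: F_2 = 10^(1.80/10) = 1.514, G_2 = 10^(−1.80/10) = 0.6607
  Stage 3: F_3 = 10^(1.91/10) = 1.552, G_3 = 10^(8.82/10) = 7.621
  Stage 4: F_4 = 10^(4.31/10) = 2.698, G_4 = 10^(−3.68/10) = 0.4285
Friis cascade:
  F = 1.622 + (1.514 − 1)/0.6166 + (1.552 − 1)/0.4074 + (2.698 − 1)/3.105 = 4.358
NF = 10 log₁₀(4.358) = 6.39 dB

6.39 dB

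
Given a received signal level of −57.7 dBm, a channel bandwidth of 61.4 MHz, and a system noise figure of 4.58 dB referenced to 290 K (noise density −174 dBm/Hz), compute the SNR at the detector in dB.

Noise floor: N = −174 + 10 log₁₀(B) + NF
10 log₁₀(6.14×10⁷) = 77.88 dB
N = −174 + 77.88 + 4.58 = −91.54 dBm
SNR = P_sig − N = −57.7 − (−91.54) = 33.84 dB → 33.8 dB

33.8 dB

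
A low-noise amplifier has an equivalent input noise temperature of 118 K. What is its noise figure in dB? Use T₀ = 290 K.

1.48 dB

F = 1 + T_e/T₀ = 1 + 118/290 = 1.4069
NF = 10 log₁₀(1.4069) = 1.48 dB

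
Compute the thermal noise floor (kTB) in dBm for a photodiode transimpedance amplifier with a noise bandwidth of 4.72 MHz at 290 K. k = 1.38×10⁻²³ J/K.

P_n = kTB = 1.38×10⁻²³ × 290 × 4.72×10⁶ = 1.89×10⁻¹⁴ W
In dBm: 10 log₁₀(1.89×10⁻¹⁴ / 10⁻³) = −107.2 dBm

−107.2 dBm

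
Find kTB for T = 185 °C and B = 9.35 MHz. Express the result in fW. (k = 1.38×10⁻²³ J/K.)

59.1 fW

T = 185 °C + 273.15 = 458.15 K
P_n = kTB = 1.38×10⁻²³ × 458.15 × 9.35×10⁶ = 5.91×10⁻¹⁴ W = 59.1 fW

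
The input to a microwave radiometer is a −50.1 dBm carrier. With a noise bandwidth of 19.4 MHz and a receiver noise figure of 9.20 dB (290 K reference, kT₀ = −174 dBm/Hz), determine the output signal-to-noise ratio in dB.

41.8 dB

Noise floor: N = −174 + 10 log₁₀(B) + NF
10 log₁₀(1.94×10⁷) = 72.88 dB
N = −174 + 72.88 + 9.20 = −91.92 dBm
SNR = P_sig − N = −50.1 − (−91.92) = 41.82 dB → 41.8 dB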